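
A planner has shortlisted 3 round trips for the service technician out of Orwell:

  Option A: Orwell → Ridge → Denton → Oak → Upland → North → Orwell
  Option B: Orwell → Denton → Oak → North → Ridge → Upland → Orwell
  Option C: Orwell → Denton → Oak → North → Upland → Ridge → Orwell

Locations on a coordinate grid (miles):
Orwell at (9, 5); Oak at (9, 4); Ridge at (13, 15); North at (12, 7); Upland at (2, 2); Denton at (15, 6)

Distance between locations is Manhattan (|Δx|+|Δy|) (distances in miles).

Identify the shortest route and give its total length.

62 miles — Option A is the shortest.

Option A: 14 + 11 + 8 + 9 + 15 + 5 = 62
Option B: 7 + 8 + 6 + 9 + 24 + 10 = 64
Option C: 7 + 8 + 6 + 15 + 24 + 14 = 74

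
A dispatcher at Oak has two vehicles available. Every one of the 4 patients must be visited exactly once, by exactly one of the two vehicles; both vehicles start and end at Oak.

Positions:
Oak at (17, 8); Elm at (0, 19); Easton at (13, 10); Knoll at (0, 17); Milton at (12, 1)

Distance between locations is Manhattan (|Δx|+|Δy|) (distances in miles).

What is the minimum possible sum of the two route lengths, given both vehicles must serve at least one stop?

Check every non-empty split of the stops between the two vehicles; for each half take its own optimal tour:
  {Elm} + {Easton, Knoll, Milton}: 56 + 66 = 122
  {Easton} + {Elm, Knoll, Milton}: 12 + 70 = 82
  {Elm, Easton} + {Knoll, Milton}: 56 + 66 = 122
  {Knoll} + {Elm, Easton, Milton}: 52 + 70 = 122
  {Elm, Knoll} + {Easton, Milton}: 56 + 28 = 84
  {Easton, Knoll} + {Elm, Milton}: 52 + 70 = 122
  … (7 splits in total)
  {Elm, Easton, Knoll} + {Milton}: 56 + 24 = 80  ← best
Best: vehicle 1 Oak → Elm → Knoll → Easton → Oak = 56; vehicle 2 Oak → Milton → Oak = 24; combined 80.

Minimum combined distance: 80 miles.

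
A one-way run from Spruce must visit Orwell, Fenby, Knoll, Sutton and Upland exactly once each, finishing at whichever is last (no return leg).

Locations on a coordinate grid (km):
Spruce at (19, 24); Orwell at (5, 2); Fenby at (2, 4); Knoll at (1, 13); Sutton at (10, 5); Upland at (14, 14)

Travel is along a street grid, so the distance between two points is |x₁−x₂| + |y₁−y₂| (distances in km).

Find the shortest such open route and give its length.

51 km — the minimum one-way total.

There are 5! = 120 possible orderings.
Spruce→Orwell→Fenby→Knoll→Sutton→Upland: 36+5+10+17+13 = 81
Spruce→Orwell→Fenby→Knoll→Upland→Sutton: 36+5+10+14+13 = 78
Spruce→Orwell→Fenby→Sutton→Knoll→Upland: 36+5+9+17+14 = 81
Spruce→Orwell→Fenby→Sutton→Upland→Knoll: 36+5+9+13+14 = 77
Spruce→Orwell→Fenby→Upland→Knoll→Sutton: 36+5+22+14+17 = 94
Spruce→Orwell→Fenby→Upland→Sutton→Knoll: 36+5+22+13+17 = 93
Spruce→Orwell→Knoll→Fenby→Sutton→Upland: 36+15+10+9+13 = 83
Spruce→Orwell→Knoll→Fenby→Upland→Sutton: 36+15+10+22+13 = 96
Spruce→Orwell→Knoll→Sutton→Fenby→Upland: 36+15+17+9+22 = 99
Spruce→Orwell→Knoll→Sutton→Upland→Fenby: 36+15+17+13+22 = 103
Spruce→Orwell→Knoll→Upland→Fenby→Sutton: 36+15+14+22+9 = 96
Spruce→Orwell→Knoll→Upland→Sutton→Fenby: 36+15+14+13+9 = 87
Spruce→Orwell→Sutton→Fenby→Knoll→Upland: 36+8+9+10+14 = 77
Spruce→Orwell→Sutton→Fenby→Upland→Knoll: 36+8+9+22+14 = 89
… (106 more)
Spruce→Upland→Sutton→Orwell→Fenby→Knoll: 15+13+8+5+10 = 51  ← best
The minimum is 51.
One shortest path: Spruce → Upland → Sutton → Orwell → Fenby → Knoll.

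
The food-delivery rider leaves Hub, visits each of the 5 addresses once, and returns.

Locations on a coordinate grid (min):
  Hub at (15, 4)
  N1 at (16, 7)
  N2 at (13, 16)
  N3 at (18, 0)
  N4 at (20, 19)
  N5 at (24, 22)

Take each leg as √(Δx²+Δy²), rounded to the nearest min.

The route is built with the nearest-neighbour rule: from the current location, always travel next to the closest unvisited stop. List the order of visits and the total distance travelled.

60 min along Hub → N1 → N3 → N2 → N4 → N5 → Hub.

Hub → [N1:3 / N3:5 / N2:12 / N4:16 / N5:20] → N1 (3)
N1 → [N3:7 / N2:9 / N4:13 / N5:17] → N3 (7)
N3 → [N2:17 / N4:19 / N5:23] → N2 (17)
N2 → [N4:8 / N5:13] → N4 (8)
N4 → [N5:5] → N5 (5)
Return N5→Hub: 20.
Total = 3 + 7 + 17 + 8 + 5 + 20 = 60.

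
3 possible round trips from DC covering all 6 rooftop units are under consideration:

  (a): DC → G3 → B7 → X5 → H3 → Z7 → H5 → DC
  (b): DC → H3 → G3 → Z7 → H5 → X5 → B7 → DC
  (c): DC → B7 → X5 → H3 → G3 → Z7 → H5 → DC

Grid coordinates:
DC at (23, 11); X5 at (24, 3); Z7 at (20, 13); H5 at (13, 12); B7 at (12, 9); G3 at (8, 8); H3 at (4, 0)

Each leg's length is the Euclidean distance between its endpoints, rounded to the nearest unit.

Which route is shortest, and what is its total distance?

(a): 15 + 4 + 13 + 20 + 21 + 7 + 10 = 90
(b): 22 + 9 + 13 + 7 + 14 + 13 + 11 = 89
(c): 11 + 13 + 20 + 9 + 13 + 7 + 10 = 83

83 — (c) is the shortest.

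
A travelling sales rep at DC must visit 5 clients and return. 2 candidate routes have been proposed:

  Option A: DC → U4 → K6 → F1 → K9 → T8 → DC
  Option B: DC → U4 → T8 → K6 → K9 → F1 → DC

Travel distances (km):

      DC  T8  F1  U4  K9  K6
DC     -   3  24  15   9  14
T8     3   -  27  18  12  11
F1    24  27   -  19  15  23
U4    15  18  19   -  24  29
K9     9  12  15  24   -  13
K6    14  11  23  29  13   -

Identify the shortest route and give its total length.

Shortest is Option B, total 96 km.

Option A: 15 + 29 + 23 + 15 + 12 + 3 = 97
Option B: 15 + 18 + 11 + 13 + 15 + 24 = 96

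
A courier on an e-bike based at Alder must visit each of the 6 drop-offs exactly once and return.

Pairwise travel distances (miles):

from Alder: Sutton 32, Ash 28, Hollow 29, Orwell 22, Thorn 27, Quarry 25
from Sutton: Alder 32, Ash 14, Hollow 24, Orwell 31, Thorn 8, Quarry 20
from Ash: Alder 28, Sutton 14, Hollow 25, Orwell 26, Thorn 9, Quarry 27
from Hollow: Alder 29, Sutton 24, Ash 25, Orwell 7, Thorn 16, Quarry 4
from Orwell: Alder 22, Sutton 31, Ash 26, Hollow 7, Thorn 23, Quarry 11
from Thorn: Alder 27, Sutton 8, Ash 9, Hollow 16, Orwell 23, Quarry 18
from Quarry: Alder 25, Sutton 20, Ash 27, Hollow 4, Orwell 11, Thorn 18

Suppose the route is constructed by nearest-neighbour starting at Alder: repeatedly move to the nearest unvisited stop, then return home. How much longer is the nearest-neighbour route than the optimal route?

Alder: Orwell=22, Quarry=25, Thorn=27, Ash=28, Hollow=29, Sutton=32 ⇒ Orwell
Orwell: Hollow=7, Quarry=11, Thorn=23, Ash=26, Sutton=31 ⇒ Hollow
Hollow: Quarry=4, Thorn=16, Sutton=24, Ash=25 ⇒ Quarry
Quarry: Thorn=18, Sutton=20, Ash=27 ⇒ Thorn
Thorn: Sutton=8, Ash=9 ⇒ Sutton
Sutton: Ash=14 ⇒ Ash
NN route Alder → Orwell → Hollow → Quarry → Thorn → Sutton → Ash → Alder costs 101.
Optimal: Alder → Ash → Thorn → Sutton → Quarry → Hollow → Orwell → Alder costs 98 (by enumerating all 360 distinct tours).
Excess = 101 − 98 = 3.

Excess over optimum: 3 miles.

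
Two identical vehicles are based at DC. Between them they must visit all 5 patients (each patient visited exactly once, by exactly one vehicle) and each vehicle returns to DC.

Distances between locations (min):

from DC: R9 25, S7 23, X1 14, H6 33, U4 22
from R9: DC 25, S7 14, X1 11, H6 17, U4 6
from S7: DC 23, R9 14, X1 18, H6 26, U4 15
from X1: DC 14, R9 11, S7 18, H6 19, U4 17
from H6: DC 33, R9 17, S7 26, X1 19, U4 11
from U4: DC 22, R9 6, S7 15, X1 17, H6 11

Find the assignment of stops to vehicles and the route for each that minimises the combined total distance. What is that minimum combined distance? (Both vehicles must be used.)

Check every non-empty split of the stops between the two vehicles; for each half take its own optimal tour:
  {R9} + {S7, X1, H6, U4}: 50 + 82 = 132
  {S7} + {R9, X1, H6, U4}: 46 + 75 = 121
  {R9, S7} + {X1, H6, U4}: 62 + 66 = 128
  {X1} + {R9, S7, H6, U4}: 28 + 87 = 115
  {R9, X1} + {S7, H6, U4}: 50 + 82 = 132
  {S7, X1} + {R9, H6, U4}: 55 + 75 = 130
  … (15 splits in total)
Best: vehicle 1 DC → X1 → DC = 28; vehicle 2 DC → S7 → R9 → H6 → U4 → DC = 87; combined 115.

115 min — the smallest possible combined total.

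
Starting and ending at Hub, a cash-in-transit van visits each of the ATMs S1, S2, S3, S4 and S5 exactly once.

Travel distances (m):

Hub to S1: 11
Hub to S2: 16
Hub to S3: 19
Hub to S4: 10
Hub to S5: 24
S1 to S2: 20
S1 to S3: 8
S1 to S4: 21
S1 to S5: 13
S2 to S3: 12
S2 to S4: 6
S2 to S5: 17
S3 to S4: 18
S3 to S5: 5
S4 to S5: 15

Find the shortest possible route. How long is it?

With 5 stops there are 5!/2 = 60 distinct round trips (a route and its reverse cost the same).
Hub-S1-S2-S3-S4-S5-Hub: 11+20+12+18+15+24 = 100
Hub-S1-S2-S3-S5-S4-Hub: 11+20+12+5+15+10 = 73
Hub-S1-S2-S4-S3-S5-Hub: 11+20+6+18+5+24 = 84
Hub-S1-S2-S4-S5-S3-Hub: 11+20+6+15+5+19 = 76
Hub-S1-S2-S5-S3-S4-Hub: 11+20+17+5+18+10 = 81
Hub-S1-S2-S5-S4-S3-Hub: 11+20+17+15+18+19 = 100
Hub-S1-S3-S2-S4-S5-Hub: 11+8+12+6+15+24 = 76
Hub-S1-S3-S2-S5-S4-Hub: 11+8+12+17+15+10 = 73
Hub-S1-S3-S4-S2-S5-Hub: 11+8+18+6+17+24 = 84
Hub-S1-S3-S4-S5-S2-Hub: 11+8+18+15+17+16 = 85
Hub-S1-S3-S5-S2-S4-Hub: 11+8+5+17+6+10 = 57
Hub-S1-S3-S5-S4-S2-Hub: 11+8+5+15+6+16 = 61
Hub-S1-S4-S2-S3-S5-Hub: 11+21+6+12+5+24 = 79
Hub-S1-S4-S2-S5-S3-Hub: 11+21+6+17+5+19 = 79
… (46 more)
The minimum is 57.
One optimal route: Hub → S1 → S3 → S5 → S2 → S4 → Hub (or its reverse).

Shortest round trip = 57 m.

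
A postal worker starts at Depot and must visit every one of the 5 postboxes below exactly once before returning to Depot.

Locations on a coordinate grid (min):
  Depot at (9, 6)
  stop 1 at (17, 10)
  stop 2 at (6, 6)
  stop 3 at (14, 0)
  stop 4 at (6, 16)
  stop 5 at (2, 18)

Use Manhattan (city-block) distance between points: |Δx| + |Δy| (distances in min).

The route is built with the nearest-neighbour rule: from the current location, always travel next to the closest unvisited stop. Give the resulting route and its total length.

66 min along Depot → stop 2 → stop 4 → stop 5 → stop 1 → stop 3 → Depot.

Depot → [stop 2:3 / stop 3:11 / stop 1:12 / stop 4:13 / stop 5:19] → stop 2 (3)
stop 2 → [stop 4:10 / stop 3:14 / stop 1:15 / stop 5:16] → stop 4 (10)
stop 4 → [stop 5:6 / stop 1:17 / stop 3:24] → stop 5 (6)
stop 5 → [stop 1:23 / stop 3:30] → stop 1 (23)
stop 1 → [stop 3:13] → stop 3 (13)
Return stop 3→Depot: 11.
Total = 3 + 10 + 6 + 23 + 13 + 11 = 66.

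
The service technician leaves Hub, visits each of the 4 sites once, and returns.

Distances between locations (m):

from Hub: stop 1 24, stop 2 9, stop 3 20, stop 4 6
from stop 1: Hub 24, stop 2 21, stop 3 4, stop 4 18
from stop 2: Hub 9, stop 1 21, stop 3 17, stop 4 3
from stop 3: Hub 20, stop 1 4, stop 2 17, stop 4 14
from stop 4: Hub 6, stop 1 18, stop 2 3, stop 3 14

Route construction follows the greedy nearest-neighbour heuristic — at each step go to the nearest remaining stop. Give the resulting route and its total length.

Hub → [stop 4:6 / stop 2:9 / stop 3:20 / stop 1:24] → stop 4 (6)
stop 4 → [stop 2:3 / stop 3:14 / stop 1:18] → stop 2 (3)
stop 2 → [stop 3:17 / stop 1:21] → stop 3 (17)
stop 3 → [stop 1:4] → stop 1 (4)
Return stop 1→Hub: 24.
Total = 6 + 3 + 17 + 4 + 24 = 54.

Total distance 54 m via the nearest-neighbour route Hub → stop 4 → stop 2 → stop 3 → stop 1 → Hub.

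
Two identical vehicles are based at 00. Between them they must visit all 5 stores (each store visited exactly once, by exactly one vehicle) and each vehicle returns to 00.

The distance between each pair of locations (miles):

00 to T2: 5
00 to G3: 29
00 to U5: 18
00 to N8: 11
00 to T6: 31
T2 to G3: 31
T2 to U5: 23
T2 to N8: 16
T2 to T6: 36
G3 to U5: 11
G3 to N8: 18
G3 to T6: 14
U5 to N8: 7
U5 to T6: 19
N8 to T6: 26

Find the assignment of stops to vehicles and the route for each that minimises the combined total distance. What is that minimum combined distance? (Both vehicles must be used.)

84 miles — the smallest possible combined total.

Try each way of splitting the stops between the two vehicles (each non-empty) and, for each split, find the best tour for each vehicle:
  {T2} + {G3, U5, N8, T6}: 10 + 74 = 84
  {G3} + {T2, U5, N8, T6}: 58 + 78 = 136
  {T2, G3} + {U5, N8, T6}: 65 + 68 = 133
  {U5} + {T2, G3, N8, T6}: 36 + 84 = 120
  {T2, U5} + {G3, N8, T6}: 46 + 74 = 120
  {G3, U5} + {T2, N8, T6}: 58 + 78 = 136
  … (15 splits in total)
Best: vehicle 1 00 → T2 → 00 = 10; vehicle 2 00 → N8 → U5 → G3 → T6 → 00 = 74; combined 84.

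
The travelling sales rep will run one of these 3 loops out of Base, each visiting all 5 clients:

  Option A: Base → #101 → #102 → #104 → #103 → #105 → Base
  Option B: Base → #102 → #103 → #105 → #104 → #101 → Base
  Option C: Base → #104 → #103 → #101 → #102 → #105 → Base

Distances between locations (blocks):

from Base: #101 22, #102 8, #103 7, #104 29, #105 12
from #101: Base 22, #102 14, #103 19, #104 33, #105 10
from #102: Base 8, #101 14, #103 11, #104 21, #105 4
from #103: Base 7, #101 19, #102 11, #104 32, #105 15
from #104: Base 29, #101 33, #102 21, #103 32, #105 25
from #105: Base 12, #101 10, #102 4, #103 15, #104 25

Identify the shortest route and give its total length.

Option A: 22 + 14 + 21 + 32 + 15 + 12 = 116
Option B: 8 + 11 + 15 + 25 + 33 + 22 = 114
Option C: 29 + 32 + 19 + 14 + 4 + 12 = 110

Shortest is Option C, total 110 blocks.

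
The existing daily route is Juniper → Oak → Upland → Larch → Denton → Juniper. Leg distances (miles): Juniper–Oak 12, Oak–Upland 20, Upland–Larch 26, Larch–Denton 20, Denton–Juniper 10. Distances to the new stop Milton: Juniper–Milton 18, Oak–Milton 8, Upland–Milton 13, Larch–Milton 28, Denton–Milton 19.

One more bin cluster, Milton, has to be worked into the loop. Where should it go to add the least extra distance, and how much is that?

+1 miles — insert Milton between Oak and Upland.

Insertion cost between consecutive stops i–j is d(i,Milton) + d(Milton,j) − d(i,j):
  between Juniper and Oak: 18 + 8 − 12 = 14
  between Oak and Upland: 8 + 13 − 20 = 1
  between Upland and Larch: 13 + 28 − 26 = 15
  between Larch and Denton: 28 + 19 − 20 = 27
  between Denton and Juniper: 19 + 18 − 10 = 27
Cheapest insertion is between Oak and Upland, adding 1.
New total = 88 + 1 = 89.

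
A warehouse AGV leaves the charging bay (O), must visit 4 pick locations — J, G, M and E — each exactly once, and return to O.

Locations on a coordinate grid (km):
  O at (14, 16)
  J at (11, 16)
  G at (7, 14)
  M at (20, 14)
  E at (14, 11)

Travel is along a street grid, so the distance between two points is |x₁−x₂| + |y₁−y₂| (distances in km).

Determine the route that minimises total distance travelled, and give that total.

With 4 stops there are 4!/2 = 12 distinct round trips (a route and its reverse cost the same).
O - J - G - M - E - O: 3+6+13+9+5 = 36
O - J - G - E - M - O: 3+6+10+9+8 = 36
O - J - M - G - E - O: 3+11+13+10+5 = 42
O - J - M - E - G - O: 3+11+9+10+9 = 42
O - J - E - G - M - O: 3+8+10+13+8 = 42
O - J - E - M - G - O: 3+8+9+13+9 = 42
O - G - J - M - E - O: 9+6+11+9+5 = 40
O - G - J - E - M - O: 9+6+8+9+8 = 40
O - G - M - J - E - O: 9+13+11+8+5 = 46
O - G - E - J - M - O: 9+10+8+11+8 = 46
O - M - J - G - E - O: 8+11+6+10+5 = 40
O - M - G - J - E - O: 8+13+6+8+5 = 40
The minimum is 36.
One optimal route: O → J → G → M → E → O (or its reverse).

Shortest round trip = 36 km.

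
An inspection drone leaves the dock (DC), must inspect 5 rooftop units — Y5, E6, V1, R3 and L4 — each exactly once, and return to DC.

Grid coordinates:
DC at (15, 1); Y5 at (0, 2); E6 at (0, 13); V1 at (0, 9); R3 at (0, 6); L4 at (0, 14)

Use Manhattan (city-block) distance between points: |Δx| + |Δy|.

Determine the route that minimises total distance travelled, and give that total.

56 — the shortest possible round trip.

DC → Y5 → E6 → V1 → R3 → L4 → DC: 16+11+4+3+8+28 = 70
DC → Y5 → E6 → V1 → L4 → R3 → DC: 16+11+4+5+8+20 = 64
DC → Y5 → E6 → R3 → V1 → L4 → DC: 16+11+7+3+5+28 = 70
DC → Y5 → E6 → R3 → L4 → V1 → DC: 16+11+7+8+5+23 = 70
DC → Y5 → E6 → L4 → V1 → R3 → DC: 16+11+1+5+3+20 = 56
DC → Y5 → E6 → L4 → R3 → V1 → DC: 16+11+1+8+3+23 = 62
DC → Y5 → V1 → E6 → R3 → L4 → DC: 16+7+4+7+8+28 = 70
DC → Y5 → V1 → E6 → L4 → R3 → DC: 16+7+4+1+8+20 = 56
DC → Y5 → V1 → R3 → E6 → L4 → DC: 16+7+3+7+1+28 = 62
DC → Y5 → V1 → R3 → L4 → E6 → DC: 16+7+3+8+1+27 = 62
DC → Y5 → V1 → L4 → E6 → R3 → DC: 16+7+5+1+7+20 = 56
DC → Y5 → V1 → L4 → R3 → E6 → DC: 16+7+5+8+7+27 = 70
DC → Y5 → R3 → E6 → V1 → L4 → DC: 16+4+7+4+5+28 = 64
DC → Y5 → R3 → E6 → L4 → V1 → DC: 16+4+7+1+5+23 = 56
… (46 more)
The minimum is 56.
One optimal route: DC → Y5 → E6 → L4 → V1 → R3 → DC (or its reverse).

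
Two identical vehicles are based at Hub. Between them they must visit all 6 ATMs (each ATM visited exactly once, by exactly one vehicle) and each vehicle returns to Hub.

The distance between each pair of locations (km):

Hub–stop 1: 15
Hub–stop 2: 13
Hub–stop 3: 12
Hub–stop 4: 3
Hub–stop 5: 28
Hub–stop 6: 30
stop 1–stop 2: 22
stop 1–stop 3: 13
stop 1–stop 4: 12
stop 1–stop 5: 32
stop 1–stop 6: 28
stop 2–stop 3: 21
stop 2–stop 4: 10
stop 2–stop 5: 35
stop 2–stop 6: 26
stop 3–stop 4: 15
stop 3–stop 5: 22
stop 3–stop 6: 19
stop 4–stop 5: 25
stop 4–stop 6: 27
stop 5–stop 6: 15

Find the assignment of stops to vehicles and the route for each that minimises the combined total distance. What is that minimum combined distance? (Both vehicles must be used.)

110 km — the smallest possible combined total.

There are 2^5 − 1 = 31 ways to divide the 6 stops into two non-empty groups. For each, the best each vehicle can do is its own shortest tour through its group:
  {stop 1} + {stop 2, stop 3, stop 4, stop 5, stop 6}: 30 + 88 = 118
  {stop 2} + {stop 1, stop 3, stop 4, stop 5, stop 6}: 26 + 90 = 116
  {stop 1, stop 2} + {stop 3, stop 4, stop 5, stop 6}: 50 + 74 = 124
  {stop 3} + {stop 1, stop 2, stop 4, stop 5, stop 6}: 24 + 101 = 125
  {stop 1, stop 3} + {stop 2, stop 4, stop 5, stop 6}: 40 + 82 = 122
  {stop 2, stop 3} + {stop 1, stop 4, stop 5, stop 6}: 46 + 86 = 132
  … (31 splits in total)
  {stop 4} + {stop 1, stop 2, stop 3, stop 5, stop 6}: 6 + 104 = 110  ← best
Best: vehicle 1 Hub → stop 4 → Hub = 6; vehicle 2 Hub → stop 1 → stop 3 → stop 5 → stop 6 → stop 2 → Hub = 104; combined 110.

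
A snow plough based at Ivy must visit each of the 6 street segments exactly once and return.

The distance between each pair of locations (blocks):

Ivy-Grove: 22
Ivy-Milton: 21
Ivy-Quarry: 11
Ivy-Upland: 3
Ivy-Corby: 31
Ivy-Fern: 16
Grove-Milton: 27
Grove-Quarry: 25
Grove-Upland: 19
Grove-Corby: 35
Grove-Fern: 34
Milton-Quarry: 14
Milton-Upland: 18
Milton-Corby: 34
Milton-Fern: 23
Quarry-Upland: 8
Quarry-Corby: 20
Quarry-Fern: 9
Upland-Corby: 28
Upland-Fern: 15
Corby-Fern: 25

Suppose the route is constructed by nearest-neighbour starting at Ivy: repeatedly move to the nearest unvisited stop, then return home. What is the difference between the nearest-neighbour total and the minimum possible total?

From Ivy: Upland=3, Quarry=11, Fern=16, Milton=21, Grove=22, Corby=31 → choose Upland (3).
From Upland: Quarry=8, Fern=15, Milton=18, Grove=19, Corby=28 → choose Quarry (8).
From Quarry: Fern=9, Milton=14, Corby=20, Grove=25 → choose Fern (9).
From Fern: Milton=23, Corby=25, Grove=34 → choose Milton (23).
From Milton: Grove=27, Corby=34 → choose Grove (27).
From Grove: Corby=35 → choose Corby (35).
NN route Ivy → Upland → Quarry → Fern → Milton → Grove → Corby → Ivy costs 136.
Optimal: Ivy → Upland → Grove → Milton → Quarry → Corby → Fern → Ivy costs 124 (by enumerating all 360 distinct tours).
Excess = 136 − 124 = 12.

12 blocks longer than the optimal tour.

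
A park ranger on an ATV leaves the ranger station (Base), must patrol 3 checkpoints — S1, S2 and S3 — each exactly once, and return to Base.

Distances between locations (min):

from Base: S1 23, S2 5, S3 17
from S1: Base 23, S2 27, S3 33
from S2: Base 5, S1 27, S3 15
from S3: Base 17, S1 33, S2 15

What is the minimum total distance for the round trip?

Minimum total distance: 76 min.

Base-S1-S2-S3-Base: 23+27+15+17 = 82
Base-S1-S3-S2-Base: 23+33+15+5 = 76
Base-S2-S1-S3-Base: 5+27+33+17 = 82
The minimum is 76.
One optimal route: Base → S1 → S3 → S2 → Base (or its reverse).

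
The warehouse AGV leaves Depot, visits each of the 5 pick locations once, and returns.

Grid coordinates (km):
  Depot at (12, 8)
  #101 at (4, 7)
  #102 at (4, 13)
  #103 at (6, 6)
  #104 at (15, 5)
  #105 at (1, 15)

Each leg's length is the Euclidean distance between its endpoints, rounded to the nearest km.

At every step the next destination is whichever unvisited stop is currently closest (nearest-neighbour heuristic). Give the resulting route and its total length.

Nearest-neighbour total = 38 km; route Depot → #104 → #103 → #101 → #102 → #105 → Depot.

Depot → [#104:4 / #103:6 / #101:8 / #102:9 / #105:13] → #104 (4)
#104 → [#103:9 / #101:11 / #102:14 / #105:17] → #103 (9)
#103 → [#101:2 / #102:7 / #105:10] → #101 (2)
#101 → [#102:6 / #105:9] → #102 (6)
#102 → [#105:4] → #105 (4)
Return #105→Depot: 13.
Total = 4 + 9 + 2 + 6 + 4 + 13 = 38.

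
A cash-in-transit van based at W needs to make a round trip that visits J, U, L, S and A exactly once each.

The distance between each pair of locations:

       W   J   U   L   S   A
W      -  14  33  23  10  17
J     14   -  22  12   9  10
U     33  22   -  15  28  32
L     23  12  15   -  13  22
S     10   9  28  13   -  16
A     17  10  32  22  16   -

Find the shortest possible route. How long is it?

Minimum total distance: 87.

With 5 stops there are 5!/2 = 60 distinct round trips (a route and its reverse cost the same).
W-J-U-L-S-A-W: 14+22+15+13+16+17 = 97
W-J-U-L-A-S-W: 14+22+15+22+16+10 = 99
W-J-U-S-L-A-W: 14+22+28+13+22+17 = 116
W-J-U-S-A-L-W: 14+22+28+16+22+23 = 125
W-J-U-A-L-S-W: 14+22+32+22+13+10 = 113
W-J-U-A-S-L-W: 14+22+32+16+13+23 = 120
W-J-L-U-S-A-W: 14+12+15+28+16+17 = 102
W-J-L-U-A-S-W: 14+12+15+32+16+10 = 99
W-J-L-S-U-A-W: 14+12+13+28+32+17 = 116
W-J-L-S-A-U-W: 14+12+13+16+32+33 = 120
W-J-L-A-U-S-W: 14+12+22+32+28+10 = 118
W-J-L-A-S-U-W: 14+12+22+16+28+33 = 125
W-J-S-U-L-A-W: 14+9+28+15+22+17 = 105
W-J-S-U-A-L-W: 14+9+28+32+22+23 = 128
… (46 more)
W-S-L-U-J-A-W: 10+13+15+22+10+17 = 87  ← best
The minimum is 87.
One optimal route: W → S → L → U → J → A → W (or its reverse).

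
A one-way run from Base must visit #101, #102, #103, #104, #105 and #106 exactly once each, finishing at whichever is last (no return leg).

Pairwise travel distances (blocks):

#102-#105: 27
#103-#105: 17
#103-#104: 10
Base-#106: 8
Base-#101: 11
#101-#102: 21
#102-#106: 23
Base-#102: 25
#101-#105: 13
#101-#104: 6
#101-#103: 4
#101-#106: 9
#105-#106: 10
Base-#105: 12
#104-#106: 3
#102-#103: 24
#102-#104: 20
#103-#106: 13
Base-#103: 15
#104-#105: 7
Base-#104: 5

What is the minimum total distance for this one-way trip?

Minimum one-way distance = 59 blocks.

There are 6! = 720 possible orderings.
Base - #101 - #102 - #103 - #104 - #105 - #106: 11+21+24+10+7+10 = 83
Base - #101 - #102 - #103 - #104 - #106 - #105: 11+21+24+10+3+10 = 79
Base - #101 - #102 - #103 - #105 - #104 - #106: 11+21+24+17+7+3 = 83
Base - #101 - #102 - #103 - #105 - #106 - #104: 11+21+24+17+10+3 = 86
Base - #101 - #102 - #103 - #106 - #104 - #105: 11+21+24+13+3+7 = 79
Base - #101 - #102 - #103 - #106 - #105 - #104: 11+21+24+13+10+7 = 86
Base - #101 - #102 - #104 - #103 - #105 - #106: 11+21+20+10+17+10 = 89
Base - #101 - #102 - #104 - #103 - #106 - #105: 11+21+20+10+13+10 = 85
… (712 more)
Base - #104 - #105 - #106 - #101 - #103 - #102: 5+7+10+9+4+24 = 59  ← best
The minimum is 59.
One shortest path: Base → #104 → #105 → #106 → #101 → #103 → #102.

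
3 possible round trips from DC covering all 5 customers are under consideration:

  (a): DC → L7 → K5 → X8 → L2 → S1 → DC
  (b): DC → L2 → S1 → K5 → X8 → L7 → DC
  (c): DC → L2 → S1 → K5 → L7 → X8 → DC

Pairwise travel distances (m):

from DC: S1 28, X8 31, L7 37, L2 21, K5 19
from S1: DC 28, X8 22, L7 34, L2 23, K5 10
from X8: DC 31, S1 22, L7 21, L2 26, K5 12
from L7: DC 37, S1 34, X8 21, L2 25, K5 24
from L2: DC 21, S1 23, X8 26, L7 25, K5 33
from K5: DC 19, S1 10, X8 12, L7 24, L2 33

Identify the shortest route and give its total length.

(a): 37 + 24 + 12 + 26 + 23 + 28 = 150
(b): 21 + 23 + 10 + 12 + 21 + 37 = 124
(c): 21 + 23 + 10 + 24 + 21 + 31 = 130

124 m — (b) is the shortest.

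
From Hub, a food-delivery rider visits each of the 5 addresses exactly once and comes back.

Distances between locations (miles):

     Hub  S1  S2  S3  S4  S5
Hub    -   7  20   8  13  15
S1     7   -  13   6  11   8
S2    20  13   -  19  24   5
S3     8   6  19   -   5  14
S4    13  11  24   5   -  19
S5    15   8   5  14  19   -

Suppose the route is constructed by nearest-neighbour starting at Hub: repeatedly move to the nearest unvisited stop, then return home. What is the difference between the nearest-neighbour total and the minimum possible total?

Hub: S1=7, S3=8, S4=13, S5=15, S2=20 ⇒ S1
S1: S3=6, S5=8, S4=11, S2=13 ⇒ S3
S3: S4=5, S5=14, S2=19 ⇒ S4
S4: S5=19, S2=24 ⇒ S5
S5: S2=5 ⇒ S2
NN route Hub → S1 → S3 → S4 → S5 → S2 → Hub costs 62.
Optimal: Hub → S1 → S2 → S5 → S3 → S4 → Hub costs 57 (by enumerating all 60 distinct tours).
Excess = 62 − 57 = 5.

Excess over optimum: 5 miles.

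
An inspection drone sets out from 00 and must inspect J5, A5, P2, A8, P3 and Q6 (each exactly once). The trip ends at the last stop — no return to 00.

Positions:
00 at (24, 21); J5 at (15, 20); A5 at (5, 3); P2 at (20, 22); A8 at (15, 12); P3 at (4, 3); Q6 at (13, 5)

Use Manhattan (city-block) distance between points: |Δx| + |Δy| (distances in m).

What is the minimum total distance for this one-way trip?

There are 6! = 720 possible orderings.
00 → J5 → A5 → P2 → A8 → P3 → Q6: 10+27+34+15+20+11 = 117
00 → J5 → A5 → P2 → A8 → Q6 → P3: 10+27+34+15+9+11 = 106
00 → J5 → A5 → P2 → P3 → A8 → Q6: 10+27+34+35+20+9 = 135
00 → J5 → A5 → P2 → P3 → Q6 → A8: 10+27+34+35+11+9 = 126
00 → J5 → A5 → P2 → Q6 → A8 → P3: 10+27+34+24+9+20 = 124
00 → J5 → A5 → P2 → Q6 → P3 → A8: 10+27+34+24+11+20 = 126
00 → J5 → A5 → A8 → P2 → P3 → Q6: 10+27+19+15+35+11 = 117
00 → J5 → A5 → A8 → P2 → Q6 → P3: 10+27+19+15+24+11 = 106
… (712 more)
00 → P2 → J5 → A8 → Q6 → A5 → P3: 5+7+8+9+10+1 = 40  ← best
The minimum is 40.
One shortest path: 00 → P2 → J5 → A8 → Q6 → A5 → P3.

Shortest open route: 40 m.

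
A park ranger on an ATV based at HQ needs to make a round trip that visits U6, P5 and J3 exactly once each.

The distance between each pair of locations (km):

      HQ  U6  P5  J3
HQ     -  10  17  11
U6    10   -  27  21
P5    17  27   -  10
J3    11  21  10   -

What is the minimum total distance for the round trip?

Minimum total distance: 58 km.

With 3 stops there are 3!/2 = 3 distinct round trips (a route and its reverse cost the same).
HQ-U6-P5-J3-HQ: 10+27+10+11 = 58
HQ-U6-J3-P5-HQ: 10+21+10+17 = 58
HQ-P5-U6-J3-HQ: 17+27+21+11 = 76
The minimum is 58.
One optimal route: HQ → U6 → P5 → J3 → HQ (or its reverse).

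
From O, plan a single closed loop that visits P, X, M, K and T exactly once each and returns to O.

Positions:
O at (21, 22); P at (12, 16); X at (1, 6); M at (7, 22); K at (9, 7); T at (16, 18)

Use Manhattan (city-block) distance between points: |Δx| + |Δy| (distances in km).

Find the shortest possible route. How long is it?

Minimum total distance: 72 km.

O→P→X→M→K→T→O: 15+21+22+17+18+9 = 102
O→P→X→M→T→K→O: 15+21+22+13+18+27 = 116
O→P→X→K→M→T→O: 15+21+9+17+13+9 = 84
O→P→X→K→T→M→O: 15+21+9+18+13+14 = 90
O→P→X→T→M→K→O: 15+21+27+13+17+27 = 120
O→P→X→T→K→M→O: 15+21+27+18+17+14 = 112
O→P→M→X→K→T→O: 15+11+22+9+18+9 = 84
O→P→M→X→T→K→O: 15+11+22+27+18+27 = 120
O→P→M→K→X→T→O: 15+11+17+9+27+9 = 88
O→P→M→K→T→X→O: 15+11+17+18+27+36 = 124
O→P→M→T→X→K→O: 15+11+13+27+9+27 = 102
O→P→M→T→K→X→O: 15+11+13+18+9+36 = 102
O→P→K→X→M→T→O: 15+12+9+22+13+9 = 80
O→P→K→X→T→M→O: 15+12+9+27+13+14 = 90
… (46 more)
O→M→X→K→P→T→O: 14+22+9+12+6+9 = 72  ← best
The minimum is 72.
One optimal route: O → M → X → K → P → T → O (or its reverse).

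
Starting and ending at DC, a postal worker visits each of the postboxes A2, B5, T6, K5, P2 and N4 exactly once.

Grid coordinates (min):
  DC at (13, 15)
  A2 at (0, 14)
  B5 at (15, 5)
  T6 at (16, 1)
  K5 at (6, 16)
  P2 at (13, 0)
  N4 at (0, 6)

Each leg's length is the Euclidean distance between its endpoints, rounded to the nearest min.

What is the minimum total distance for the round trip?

Minimum total distance: 52 min.

With 6 stops there are 6!/2 = 360 distinct round trips (a route and its reverse cost the same).
DC → A2 → B5 → T6 → K5 → P2 → N4 → DC: 13+17+4+18+17+14+16 = 99
DC → A2 → B5 → T6 → K5 → N4 → P2 → DC: 13+17+4+18+12+14+15 = 93
DC → A2 → B5 → T6 → P2 → K5 → N4 → DC: 13+17+4+3+17+12+16 = 82
DC → A2 → B5 → T6 → P2 → N4 → K5 → DC: 13+17+4+3+14+12+7 = 70
DC → A2 → B5 → T6 → N4 → K5 → P2 → DC: 13+17+4+17+12+17+15 = 95
DC → A2 → B5 → T6 → N4 → P2 → K5 → DC: 13+17+4+17+14+17+7 = 89
DC → A2 → B5 → K5 → T6 → P2 → N4 → DC: 13+17+14+18+3+14+16 = 95
DC → A2 → B5 → K5 → T6 → N4 → P2 → DC: 13+17+14+18+17+14+15 = 108
… (352 more)
DC → B5 → T6 → P2 → N4 → A2 → K5 → DC: 10+4+3+14+8+6+7 = 52  ← best
The minimum is 52.
One optimal route: DC → B5 → T6 → P2 → N4 → A2 → K5 → DC (or its reverse).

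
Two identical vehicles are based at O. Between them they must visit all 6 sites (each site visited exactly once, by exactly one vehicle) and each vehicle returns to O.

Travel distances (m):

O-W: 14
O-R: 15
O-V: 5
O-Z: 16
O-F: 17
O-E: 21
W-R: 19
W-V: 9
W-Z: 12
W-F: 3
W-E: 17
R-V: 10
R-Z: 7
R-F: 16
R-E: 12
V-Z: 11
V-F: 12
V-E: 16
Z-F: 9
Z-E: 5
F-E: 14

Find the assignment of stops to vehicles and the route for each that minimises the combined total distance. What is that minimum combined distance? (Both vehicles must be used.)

Try each way of splitting the stops between the two vehicles (each non-empty) and, for each split, find the best tour for each vehicle:
  {W} + {R, V, Z, F, E}: 28 + 58 = 86
  {R} + {W, V, Z, F, E}: 30 + 52 = 82
  {W, R} + {V, Z, F, E}: 48 + 52 = 100
  {V} + {W, R, Z, F, E}: 10 + 58 = 68
  {W, V} + {R, Z, F, E}: 28 + 58 = 86
  {R, V} + {W, Z, F, E}: 30 + 52 = 82
  … (31 splits in total)
Best: vehicle 1 O → V → O = 10; vehicle 2 O → W → F → Z → E → R → O = 58; combined 68.

68 m — the smallest possible combined total.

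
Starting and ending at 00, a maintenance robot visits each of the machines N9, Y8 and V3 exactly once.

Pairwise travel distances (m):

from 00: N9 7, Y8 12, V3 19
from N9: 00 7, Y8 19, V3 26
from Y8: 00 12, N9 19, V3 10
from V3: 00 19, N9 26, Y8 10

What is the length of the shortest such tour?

Shortest round trip = 55 m.

There are 3 distinct closed tours to check (reversals are equivalent).
00 - N9 - Y8 - V3 - 00: 7+19+10+19 = 55
00 - N9 - V3 - Y8 - 00: 7+26+10+12 = 55
00 - Y8 - N9 - V3 - 00: 12+19+26+19 = 76
The minimum is 55.
One optimal route: 00 → N9 → Y8 → V3 → 00 (or its reverse).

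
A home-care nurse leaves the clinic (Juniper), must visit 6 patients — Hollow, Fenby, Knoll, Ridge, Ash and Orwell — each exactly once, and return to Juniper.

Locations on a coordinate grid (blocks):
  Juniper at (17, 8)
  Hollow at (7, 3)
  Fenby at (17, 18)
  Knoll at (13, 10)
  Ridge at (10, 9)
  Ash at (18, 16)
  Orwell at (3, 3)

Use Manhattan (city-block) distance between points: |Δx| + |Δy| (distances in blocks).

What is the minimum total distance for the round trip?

Minimum total distance: 60 blocks.

Juniper→Hollow→Fenby→Knoll→Ridge→Ash→Orwell→Juniper: 15+25+12+4+15+28+19 = 118
Juniper→Hollow→Fenby→Knoll→Ridge→Orwell→Ash→Juniper: 15+25+12+4+13+28+9 = 106
Juniper→Hollow→Fenby→Knoll→Ash→Ridge→Orwell→Juniper: 15+25+12+11+15+13+19 = 110
Juniper→Hollow→Fenby→Knoll→Ash→Orwell→Ridge→Juniper: 15+25+12+11+28+13+8 = 112
Juniper→Hollow→Fenby→Knoll→Orwell→Ridge→Ash→Juniper: 15+25+12+17+13+15+9 = 106
Juniper→Hollow→Fenby→Knoll→Orwell→Ash→Ridge→Juniper: 15+25+12+17+28+15+8 = 120
Juniper→Hollow→Fenby→Ridge→Knoll→Ash→Orwell→Juniper: 15+25+16+4+11+28+19 = 118
Juniper→Hollow→Fenby→Ridge→Knoll→Orwell→Ash→Juniper: 15+25+16+4+17+28+9 = 114
… (352 more)
Juniper→Hollow→Orwell→Ridge→Knoll→Fenby→Ash→Juniper: 15+4+13+4+12+3+9 = 60  ← best
The minimum is 60.
One optimal route: Juniper → Hollow → Orwell → Ridge → Knoll → Fenby → Ash → Juniper (or its reverse).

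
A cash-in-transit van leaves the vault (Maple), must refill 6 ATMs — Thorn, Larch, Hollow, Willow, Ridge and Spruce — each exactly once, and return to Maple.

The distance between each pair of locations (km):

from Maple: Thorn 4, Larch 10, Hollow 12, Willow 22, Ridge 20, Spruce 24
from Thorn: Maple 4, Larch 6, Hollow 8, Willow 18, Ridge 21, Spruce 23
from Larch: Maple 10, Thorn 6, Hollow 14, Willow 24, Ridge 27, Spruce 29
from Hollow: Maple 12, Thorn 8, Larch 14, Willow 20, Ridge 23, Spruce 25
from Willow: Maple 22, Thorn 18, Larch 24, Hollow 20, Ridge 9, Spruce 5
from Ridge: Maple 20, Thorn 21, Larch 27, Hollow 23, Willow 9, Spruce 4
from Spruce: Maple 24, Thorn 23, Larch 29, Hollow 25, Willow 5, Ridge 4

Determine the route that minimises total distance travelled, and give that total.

Minimum total distance: 73 km.

There are 360 distinct closed tours to check (reversals are equivalent).
Maple→Thorn→Larch→Hollow→Willow→Ridge→Spruce→Maple: 4+6+14+20+9+4+24 = 81
Maple→Thorn→Larch→Hollow→Willow→Spruce→Ridge→Maple: 4+6+14+20+5+4+20 = 73
Maple→Thorn→Larch→Hollow→Ridge→Willow→Spruce→Maple: 4+6+14+23+9+5+24 = 85
Maple→Thorn→Larch→Hollow→Ridge→Spruce→Willow→Maple: 4+6+14+23+4+5+22 = 78
Maple→Thorn→Larch→Hollow→Spruce→Willow→Ridge→Maple: 4+6+14+25+5+9+20 = 83
Maple→Thorn→Larch→Hollow→Spruce→Ridge→Willow→Maple: 4+6+14+25+4+9+22 = 84
Maple→Thorn→Larch→Willow→Hollow→Ridge→Spruce→Maple: 4+6+24+20+23+4+24 = 105
Maple→Thorn→Larch→Willow→Hollow→Spruce→Ridge→Maple: 4+6+24+20+25+4+20 = 103
… (352 more)
The minimum is 73.
One optimal route: Maple → Thorn → Larch → Hollow → Willow → Spruce → Ridge → Maple (or its reverse).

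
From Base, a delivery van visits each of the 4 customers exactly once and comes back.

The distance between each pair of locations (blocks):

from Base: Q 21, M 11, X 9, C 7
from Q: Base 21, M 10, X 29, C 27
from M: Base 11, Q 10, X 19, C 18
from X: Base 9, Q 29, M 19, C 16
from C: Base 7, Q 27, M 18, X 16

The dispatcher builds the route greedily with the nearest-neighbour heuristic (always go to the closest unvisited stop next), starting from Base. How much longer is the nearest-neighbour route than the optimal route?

From Base: C=7, X=9, M=11, Q=21 → choose C (7).
From C: X=16, M=18, Q=27 → choose X (16).
From X: M=19, Q=29 → choose M (19).
From M: Q=10 → choose Q (10).
NN route Base → C → X → M → Q → Base costs 73.
Optimal: Base → X → M → Q → C → Base costs 72 (by enumerating all 12 distinct tours).
Excess = 73 − 72 = 1.

1 blocks longer than the optimal tour.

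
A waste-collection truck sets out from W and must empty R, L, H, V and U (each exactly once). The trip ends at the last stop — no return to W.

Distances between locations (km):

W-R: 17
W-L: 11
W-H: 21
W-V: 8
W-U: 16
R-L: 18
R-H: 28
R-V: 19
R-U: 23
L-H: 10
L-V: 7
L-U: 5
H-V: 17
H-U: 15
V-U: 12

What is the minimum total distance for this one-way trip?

63 km — the minimum one-way total.

There are 5! = 120 possible orderings.
W → R → L → H → V → U: 17+18+10+17+12 = 74
W → R → L → H → U → V: 17+18+10+15+12 = 72
W → R → L → V → H → U: 17+18+7+17+15 = 74
W → R → L → V → U → H: 17+18+7+12+15 = 69
W → R → L → U → H → V: 17+18+5+15+17 = 72
W → R → L → U → V → H: 17+18+5+12+17 = 69
W → R → H → L → V → U: 17+28+10+7+12 = 74
W → R → H → L → U → V: 17+28+10+5+12 = 72
W → R → H → V → L → U: 17+28+17+7+5 = 74
W → R → H → V → U → L: 17+28+17+12+5 = 79
W → R → H → U → L → V: 17+28+15+5+7 = 72
W → R → H → U → V → L: 17+28+15+12+7 = 79
W → R → V → L → H → U: 17+19+7+10+15 = 68
W → R → V → L → U → H: 17+19+7+5+15 = 63
… (106 more)
The minimum is 63.
One shortest path: W → R → V → L → U → H.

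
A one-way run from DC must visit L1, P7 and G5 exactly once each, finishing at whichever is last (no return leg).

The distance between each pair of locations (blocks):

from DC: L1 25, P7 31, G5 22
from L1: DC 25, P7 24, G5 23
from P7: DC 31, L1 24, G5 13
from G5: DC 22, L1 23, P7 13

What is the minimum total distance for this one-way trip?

There are 3! = 6 possible orderings.
DC - L1 - P7 - G5: 25+24+13 = 62
DC - L1 - G5 - P7: 25+23+13 = 61
DC - P7 - L1 - G5: 31+24+23 = 78
DC - P7 - G5 - L1: 31+13+23 = 67
DC - G5 - L1 - P7: 22+23+24 = 69
DC - G5 - P7 - L1: 22+13+24 = 59
The minimum is 59.
One shortest path: DC → G5 → P7 → L1.

Shortest open route: 59 blocks.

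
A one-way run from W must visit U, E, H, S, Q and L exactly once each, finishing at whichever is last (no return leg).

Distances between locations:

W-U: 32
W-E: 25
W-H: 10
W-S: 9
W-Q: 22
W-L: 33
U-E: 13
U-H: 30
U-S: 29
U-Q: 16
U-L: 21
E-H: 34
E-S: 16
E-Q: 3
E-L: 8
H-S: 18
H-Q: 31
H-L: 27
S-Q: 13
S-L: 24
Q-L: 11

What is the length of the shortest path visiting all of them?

Minimum one-way distance = 73.

There are 6! = 720 possible orderings.
W → U → E → H → S → Q → L: 32+13+34+18+13+11 = 121
W → U → E → H → S → L → Q: 32+13+34+18+24+11 = 132
W → U → E → H → Q → S → L: 32+13+34+31+13+24 = 147
W → U → E → H → Q → L → S: 32+13+34+31+11+24 = 145
W → U → E → H → L → S → Q: 32+13+34+27+24+13 = 143
W → U → E → H → L → Q → S: 32+13+34+27+11+13 = 130
W → U → E → S → H → Q → L: 32+13+16+18+31+11 = 121
W → U → E → S → H → L → Q: 32+13+16+18+27+11 = 117
… (712 more)
W → H → S → Q → E → L → U: 10+18+13+3+8+21 = 73  ← best
The minimum is 73.
One shortest path: W → H → S → Q → E → L → U.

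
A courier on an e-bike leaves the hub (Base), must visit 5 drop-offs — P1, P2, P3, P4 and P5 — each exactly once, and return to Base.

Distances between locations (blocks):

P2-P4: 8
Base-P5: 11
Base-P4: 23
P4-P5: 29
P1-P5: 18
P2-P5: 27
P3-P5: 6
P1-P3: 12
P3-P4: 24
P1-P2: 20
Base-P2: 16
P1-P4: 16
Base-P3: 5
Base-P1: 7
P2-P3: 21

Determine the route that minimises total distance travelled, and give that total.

Base→P1→P2→P3→P4→P5→Base: 7+20+21+24+29+11 = 112
Base→P1→P2→P3→P5→P4→Base: 7+20+21+6+29+23 = 106
Base→P1→P2→P4→P3→P5→Base: 7+20+8+24+6+11 = 76
Base→P1→P2→P4→P5→P3→Base: 7+20+8+29+6+5 = 75
Base→P1→P2→P5→P3→P4→Base: 7+20+27+6+24+23 = 107
Base→P1→P2→P5→P4→P3→Base: 7+20+27+29+24+5 = 112
Base→P1→P3→P2→P4→P5→Base: 7+12+21+8+29+11 = 88
Base→P1→P3→P2→P5→P4→Base: 7+12+21+27+29+23 = 119
Base→P1→P3→P4→P2→P5→Base: 7+12+24+8+27+11 = 89
Base→P1→P3→P4→P5→P2→Base: 7+12+24+29+27+16 = 115
Base→P1→P3→P5→P2→P4→Base: 7+12+6+27+8+23 = 83
Base→P1→P3→P5→P4→P2→Base: 7+12+6+29+8+16 = 78
Base→P1→P4→P2→P3→P5→Base: 7+16+8+21+6+11 = 69
Base→P1→P4→P2→P5→P3→Base: 7+16+8+27+6+5 = 69
… (46 more)
The minimum is 69.
One optimal route: Base → P1 → P4 → P2 → P3 → P5 → Base (or its reverse).

Minimum total distance: 69 blocks.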